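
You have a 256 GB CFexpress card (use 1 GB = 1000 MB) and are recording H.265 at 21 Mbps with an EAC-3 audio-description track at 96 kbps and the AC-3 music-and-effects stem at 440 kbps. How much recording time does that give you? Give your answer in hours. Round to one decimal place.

26.4 hours

Audio total: 96 + 440 = 536 kbps = 0.536 Mbps.
Total bitrate: 21 + 0.536 = 21.536 Mbps.
Capacity: 256 GB = 2,048,000 Mb.
Recording time: 2,048,000 / 21.536 = 95,097 s ≈ 26.4 hours.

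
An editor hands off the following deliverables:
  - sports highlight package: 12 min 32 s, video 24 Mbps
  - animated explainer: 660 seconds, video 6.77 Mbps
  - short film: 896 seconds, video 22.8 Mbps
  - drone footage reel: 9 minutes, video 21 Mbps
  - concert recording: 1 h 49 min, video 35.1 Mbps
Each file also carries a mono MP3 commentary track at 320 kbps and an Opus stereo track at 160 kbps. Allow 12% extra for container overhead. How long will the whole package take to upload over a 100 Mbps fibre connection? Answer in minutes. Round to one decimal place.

53.8 minutes

Audio total: 320 + 160 = 480 kbps = 0.480 Mbps.
sports highlight package: 24.480 Mbps × 752 s × 1.12 = 20618.0 Mb
animated explainer: 7.250 Mbps × 660 s × 1.12 = 5359.2 Mb
short film: 23.280 Mbps × 896 s × 1.12 = 23361.9 Mb
drone footage reel: 21.480 Mbps × 540 s × 1.12 = 12991.1 Mb
concert recording: 35.580 Mbps × 6540 s × 1.12 = 260616.4 Mb
Total: 322946.7 Mb = 40368.3 MB.
At 100 Mbps: 322946.7 / 100 = 3229 s ≈ 53.8 minutes.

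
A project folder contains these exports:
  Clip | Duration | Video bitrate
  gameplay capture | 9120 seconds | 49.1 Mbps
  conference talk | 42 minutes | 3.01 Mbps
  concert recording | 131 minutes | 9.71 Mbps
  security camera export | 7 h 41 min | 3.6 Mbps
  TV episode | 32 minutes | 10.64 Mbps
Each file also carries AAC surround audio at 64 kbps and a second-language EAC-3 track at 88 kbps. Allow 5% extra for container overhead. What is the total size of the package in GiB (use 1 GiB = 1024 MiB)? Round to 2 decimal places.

Audio total: 64 + 88 = 152 kbps = 0.152 Mbps.
gameplay capture: 49.252 Mbps × 9120 s × 1.05 = 471637.2 Mb
conference talk: 3.162 Mbps × 2520 s × 1.05 = 8366.7 Mb
concert recording: 9.862 Mbps × 7860 s × 1.05 = 81391.1 Mb
security camera export: 3.752 Mbps × 27660 s × 1.05 = 108969.3 Mb
TV episode: 10.792 Mbps × 1920 s × 1.05 = 21756.7 Mb
Total: 692120.9 Mb = 86515.1 MB.
= 80.57 GiB.

80.57 GiB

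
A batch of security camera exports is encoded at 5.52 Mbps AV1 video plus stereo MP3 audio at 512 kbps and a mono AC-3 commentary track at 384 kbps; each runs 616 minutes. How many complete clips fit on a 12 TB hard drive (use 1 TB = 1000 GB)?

616 min = 36960 s
Audio total: 512 + 384 = 896 kbps = 0.896 Mbps.
Total bitrate: 6.416 Mbps.
Per item: 6.416 Mbps × 36960 s = 237,135 Mb = 29,642 MB.
Capacity: 12 TB = 96,000,000 Mb; 404.83 items → 404 complete.

404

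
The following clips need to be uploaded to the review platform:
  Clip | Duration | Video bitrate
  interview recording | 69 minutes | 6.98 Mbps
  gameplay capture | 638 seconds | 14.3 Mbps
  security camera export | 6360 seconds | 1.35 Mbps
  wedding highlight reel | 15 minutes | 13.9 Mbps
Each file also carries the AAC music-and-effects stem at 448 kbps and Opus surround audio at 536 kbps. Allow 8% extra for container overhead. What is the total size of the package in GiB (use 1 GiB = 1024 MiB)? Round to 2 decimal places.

8.92 GiB

Audio total: 448 + 536 = 984 kbps = 0.984 Mbps.
interview recording: 7.964 Mbps × 4140 s × 1.08 = 35608.6 Mb
gameplay capture: 15.284 Mbps × 638 s × 1.08 = 10531.3 Mb
security camera export: 2.334 Mbps × 6360 s × 1.08 = 16031.8 Mb
wedding highlight reel: 14.884 Mbps × 900 s × 1.08 = 14467.2 Mb
Total: 76639.0 Mb = 9579.9 MB.
= 8.922 GiB.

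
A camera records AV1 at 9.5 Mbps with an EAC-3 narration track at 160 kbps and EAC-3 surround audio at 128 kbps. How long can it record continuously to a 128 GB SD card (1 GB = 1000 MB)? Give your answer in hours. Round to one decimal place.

29.1 hours

Audio total: 160 + 128 = 288 kbps = 0.288 Mbps.
Total bitrate: 9.5 + 0.288 = 9.788 Mbps.
Capacity: 128 GB = 1,024,000 Mb.
Recording time: 1,024,000 / 9.788 = 104,618 s ≈ 29.1 hours.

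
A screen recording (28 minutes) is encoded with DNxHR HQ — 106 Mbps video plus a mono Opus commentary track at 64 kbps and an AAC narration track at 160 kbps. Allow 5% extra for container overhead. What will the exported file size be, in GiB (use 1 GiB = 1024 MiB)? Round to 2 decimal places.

21.81 GiB

28 min = 1680 s
Audio total: 64 + 160 = 224 kbps = 0.224 Mbps.
Total bitrate: 106 + 0.224 = 106.224 Mbps.
Stream data: 106.224 Mbps × 1680 s = 178456.3 Mb.
With 5% container overhead: ×1.05.
187,379 Mb = 23,422,392,000 bytes ÷ 1,073,741,824 = 21.81 GiB.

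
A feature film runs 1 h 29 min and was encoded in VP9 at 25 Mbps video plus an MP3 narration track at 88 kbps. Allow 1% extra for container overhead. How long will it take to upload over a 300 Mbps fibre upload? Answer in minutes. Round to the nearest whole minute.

8 minutes

1 h 29 min = 89 min = 5340 s
Audio: 88 kbps = 0.088 Mbps.
Total bitrate: 25.088 Mbps.
File: 25.088 Mbps × 5340 s = 133969.9 Mb.
With 1% container overhead: ×1.01. → 135309.6 Mb.
At 300 Mbps: 135309.6 / 300 = 451.0 s ≈ 7.52 minutes.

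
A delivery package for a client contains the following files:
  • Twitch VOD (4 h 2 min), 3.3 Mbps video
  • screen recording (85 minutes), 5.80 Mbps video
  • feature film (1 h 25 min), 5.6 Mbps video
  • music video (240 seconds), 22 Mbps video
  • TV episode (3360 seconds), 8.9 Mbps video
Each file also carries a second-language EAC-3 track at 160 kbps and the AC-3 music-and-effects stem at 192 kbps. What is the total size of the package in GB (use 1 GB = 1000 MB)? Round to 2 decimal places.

Audio total: 160 + 192 = 352 kbps = 0.352 Mbps.
Twitch VOD: 3.652 Mbps × 14520 s = 53027.0 Mb
screen recording: 6.152 Mbps × 5100 s = 31375.2 Mb
feature film: 5.952 Mbps × 5100 s = 30355.2 Mb
music video: 22.352 Mbps × 240 s = 5364.5 Mb
TV episode: 9.252 Mbps × 3360 s = 31086.7 Mb
Total: 151208.6 Mb = 18901.1 MB.
= 18.90 GB.

18.90 GB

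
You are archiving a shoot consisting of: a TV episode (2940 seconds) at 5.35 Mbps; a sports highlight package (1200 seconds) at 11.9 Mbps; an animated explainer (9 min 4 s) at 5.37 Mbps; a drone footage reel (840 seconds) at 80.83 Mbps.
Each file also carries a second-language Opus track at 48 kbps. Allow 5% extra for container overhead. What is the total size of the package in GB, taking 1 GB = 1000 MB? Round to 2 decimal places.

Audio: 48 kbps = 0.048 Mbps.
TV episode: 5.398 Mbps × 2940 s × 1.05 = 16663.6 Mb
sports highlight package: 11.948 Mbps × 1200 s × 1.05 = 15054.5 Mb
animated explainer: 5.418 Mbps × 544 s × 1.05 = 3094.8 Mb
drone footage reel: 80.878 Mbps × 840 s × 1.05 = 71334.4 Mb
Total: 106147.3 Mb = 13268.4 MB.
= 13.27 GB.

13.27 GB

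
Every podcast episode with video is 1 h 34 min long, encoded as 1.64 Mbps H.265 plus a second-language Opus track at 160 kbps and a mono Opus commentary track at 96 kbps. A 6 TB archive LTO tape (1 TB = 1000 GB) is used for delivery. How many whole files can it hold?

4488

1 h 34 min = 94 min = 5640 s
Audio total: 160 + 96 = 256 kbps = 0.256 Mbps.
Total bitrate: 1.896 Mbps.
Per item: 1.896 Mbps × 5640 s = 10,693 Mb = 1,337 MB.
Capacity: 6 TB = 48,000,000 Mb; 4488.73 items → 4488 complete.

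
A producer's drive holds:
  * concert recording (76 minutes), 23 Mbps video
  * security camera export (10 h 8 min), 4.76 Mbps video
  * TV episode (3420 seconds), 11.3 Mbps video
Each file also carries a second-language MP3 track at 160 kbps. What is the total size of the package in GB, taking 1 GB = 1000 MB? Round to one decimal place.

40.5 GB

Audio: 160 kbps = 0.160 Mbps.
concert recording: 23.160 Mbps × 4560 s = 105609.6 Mb
security camera export: 4.920 Mbps × 36480 s = 179481.6 Mb
TV episode: 11.460 Mbps × 3420 s = 39193.2 Mb
Total: 324284.4 Mb = 40535.6 MB.
= 40.54 GB.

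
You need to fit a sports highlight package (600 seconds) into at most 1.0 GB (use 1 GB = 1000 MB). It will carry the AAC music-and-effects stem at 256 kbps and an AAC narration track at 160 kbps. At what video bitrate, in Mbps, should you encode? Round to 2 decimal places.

Budget: 1.0 GB = 8000.0 Mb.
Total bitrate budget: 8000.0 Mb / 600 s = 13.333 Mbps.
Audio total: 256 + 160 = 416 kbps = 0.416 Mbps.
Video: 13.333 − 0.416 = 12.917 Mbps.

12.92 Mbps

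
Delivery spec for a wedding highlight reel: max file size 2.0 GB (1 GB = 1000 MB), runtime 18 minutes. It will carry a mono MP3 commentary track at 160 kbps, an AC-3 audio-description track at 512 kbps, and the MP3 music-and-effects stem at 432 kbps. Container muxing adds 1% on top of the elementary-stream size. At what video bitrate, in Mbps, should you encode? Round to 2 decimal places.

Budget: 2.0 GB = 16000.0 Mb.
Stream payload after overhead: 16000.0 / 1.01 = 15841.6 Mb.
18 min = 1080 s
Total bitrate budget: 15841.6 Mb / 1080 s = 14.668 Mbps.
Audio total: 160 + 512 + 432 = 1104 kbps = 1.104 Mbps.
Video: 14.668 − 1.104 = 13.564 Mbps.

13.56 Mbps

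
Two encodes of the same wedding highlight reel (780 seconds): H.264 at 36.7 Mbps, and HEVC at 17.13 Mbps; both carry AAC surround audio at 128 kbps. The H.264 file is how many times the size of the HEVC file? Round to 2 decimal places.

2.13

Audio: 128 kbps = 0.128 Mbps.
H.264: 36.828 Mbps × 780 s = 28725.8 Mb = 3.344 GiB.
HEVC: 17.258 Mbps × 780 s = 13461.2 Mb = 1.567 GiB.
Ratio: 3.344 / 1.567 = 2.134.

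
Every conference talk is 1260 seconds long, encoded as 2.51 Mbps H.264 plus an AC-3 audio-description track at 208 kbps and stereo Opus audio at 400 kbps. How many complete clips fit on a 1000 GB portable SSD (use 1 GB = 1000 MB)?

2036

Audio total: 208 + 400 = 608 kbps = 0.608 Mbps.
Total bitrate: 3.118 Mbps.
Per item: 3.118 Mbps × 1260 s = 3,929 Mb = 491.1 MB.
Capacity: 1000 GB = 8,000,000 Mb; 2036.31 items → 2036 complete.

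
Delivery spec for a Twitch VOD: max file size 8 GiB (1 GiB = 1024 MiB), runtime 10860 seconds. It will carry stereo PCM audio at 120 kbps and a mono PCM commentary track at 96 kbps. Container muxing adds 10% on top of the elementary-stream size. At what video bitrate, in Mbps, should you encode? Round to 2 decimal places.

5.54 Mbps

Budget: 8 GiB = 68719.5 Mb.
Stream payload after overhead: 68719.5 / 1.10 = 62472.3 Mb.
Total bitrate budget: 62472.3 Mb / 10860 s = 5.753 Mbps.
Audio total: 120 + 96 = 216 kbps = 0.216 Mbps.
Video: 5.753 − 0.216 = 5.537 Mbps.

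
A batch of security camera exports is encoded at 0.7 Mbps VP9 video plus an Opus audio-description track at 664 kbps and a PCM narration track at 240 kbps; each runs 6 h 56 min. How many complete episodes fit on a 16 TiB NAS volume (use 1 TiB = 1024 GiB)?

3515

6 h 56 min = 416 min = 24960 s
Audio total: 664 + 240 = 904 kbps = 0.904 Mbps.
Total bitrate: 1.604 Mbps.
Per item: 1.604 Mbps × 24960 s = 40,036 Mb = 5,004 MB.
Capacity: 16 TiB = 140,737,488 Mb; 3515.29 items → 3515 complete.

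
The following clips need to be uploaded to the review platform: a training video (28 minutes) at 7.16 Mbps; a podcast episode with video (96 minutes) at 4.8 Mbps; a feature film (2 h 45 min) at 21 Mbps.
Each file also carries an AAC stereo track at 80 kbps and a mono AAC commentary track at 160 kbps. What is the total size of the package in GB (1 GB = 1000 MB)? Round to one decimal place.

31.5 GB

Audio total: 80 + 160 = 240 kbps = 0.240 Mbps.
training video: 7.400 Mbps × 1680 s = 12432.0 Mb
podcast episode with video: 5.040 Mbps × 5760 s = 29030.4 Mb
feature film: 21.240 Mbps × 9900 s = 210276.0 Mb
Total: 251738.4 Mb = 31467.3 MB.
= 31.47 GB.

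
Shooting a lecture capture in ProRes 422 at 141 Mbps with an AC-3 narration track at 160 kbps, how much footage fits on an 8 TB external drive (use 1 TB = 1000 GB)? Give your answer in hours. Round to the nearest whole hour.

126 hours

Audio: 160 kbps = 0.160 Mbps.
Total bitrate: 141 + 0.160 = 141.160 Mbps.
Capacity: 8 TB = 64,000,000 Mb.
Recording time: 64,000,000 / 141.160 = 453,386 s ≈ 126 hours.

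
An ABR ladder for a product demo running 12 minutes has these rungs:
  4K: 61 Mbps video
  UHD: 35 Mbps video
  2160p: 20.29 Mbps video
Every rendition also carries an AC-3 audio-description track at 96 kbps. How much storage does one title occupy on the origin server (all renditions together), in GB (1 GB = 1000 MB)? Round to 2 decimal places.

10.49 GB

12 min = 720 s
Audio: 96 kbps = 0.096 Mbps.
Sum of rendition bitrates: (61+0.096) + (35+0.096) + (20.29+0.096) = 116.578 Mbps.
× 720 s = 83,936 Mb = 10,492 MB = 10.49 GB.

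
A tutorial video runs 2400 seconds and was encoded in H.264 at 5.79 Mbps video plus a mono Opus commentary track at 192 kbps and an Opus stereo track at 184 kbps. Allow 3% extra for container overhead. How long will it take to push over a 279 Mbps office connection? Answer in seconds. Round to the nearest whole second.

Audio total: 192 + 184 = 376 kbps = 0.376 Mbps.
Total bitrate: 6.166 Mbps.
File: 6.166 Mbps × 2400 s = 14798.4 Mb.
With 3% container overhead: ×1.03. → 15242.4 Mb.
At 279 Mbps: 15242.4 / 279 = 54.6 s ≈ 54.6 seconds.

55 seconds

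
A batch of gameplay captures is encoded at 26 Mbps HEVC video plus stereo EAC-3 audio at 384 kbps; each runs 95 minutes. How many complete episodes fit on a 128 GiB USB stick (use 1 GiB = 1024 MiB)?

7

95 min = 5700 s
Audio: 384 kbps = 0.384 Mbps.
Total bitrate: 26.384 Mbps.
Per item: 26.384 Mbps × 5700 s = 150,389 Mb = 18,799 MB.
Capacity: 128 GiB = 1,099,512 Mb; 7.31 items → 7 complete.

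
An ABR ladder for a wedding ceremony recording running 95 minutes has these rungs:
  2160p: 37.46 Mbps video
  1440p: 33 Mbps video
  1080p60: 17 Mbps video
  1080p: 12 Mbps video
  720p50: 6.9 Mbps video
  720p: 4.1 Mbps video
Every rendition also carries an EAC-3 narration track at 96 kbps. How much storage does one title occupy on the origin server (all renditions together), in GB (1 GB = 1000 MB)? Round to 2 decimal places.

95 min = 5700 s
Audio: 96 kbps = 0.096 Mbps.
Sum of rendition bitrates: (37.46+0.096) + (33+0.096) + (17+0.096) + (12+0.096) + (6.9+0.096) + (4.1+0.096) = 111.036 Mbps.
× 5700 s = 632,905 Mb = 79,113 MB = 79.11 GB.

79.11 GB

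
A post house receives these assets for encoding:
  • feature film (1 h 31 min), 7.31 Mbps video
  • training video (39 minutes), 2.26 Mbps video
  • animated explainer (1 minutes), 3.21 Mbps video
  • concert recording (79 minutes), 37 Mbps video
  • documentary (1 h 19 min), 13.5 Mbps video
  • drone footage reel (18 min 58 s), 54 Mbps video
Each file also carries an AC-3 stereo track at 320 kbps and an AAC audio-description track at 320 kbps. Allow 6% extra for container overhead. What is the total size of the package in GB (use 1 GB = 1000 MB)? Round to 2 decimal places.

Audio total: 320 + 320 = 640 kbps = 0.640 Mbps.
feature film: 7.950 Mbps × 5460 s × 1.06 = 46011.4 Mb
training video: 2.900 Mbps × 2340 s × 1.06 = 7193.2 Mb
animated explainer: 3.850 Mbps × 60 s × 1.06 = 244.9 Mb
concert recording: 37.640 Mbps × 4740 s × 1.06 = 189118.4 Mb
documentary: 14.140 Mbps × 4740 s × 1.06 = 71045.0 Mb
drone footage reel: 54.640 Mbps × 1138 s × 1.06 = 65911.1 Mb
Total: 379524.0 Mb = 47440.5 MB.
= 47.44 GB.

47.44 GB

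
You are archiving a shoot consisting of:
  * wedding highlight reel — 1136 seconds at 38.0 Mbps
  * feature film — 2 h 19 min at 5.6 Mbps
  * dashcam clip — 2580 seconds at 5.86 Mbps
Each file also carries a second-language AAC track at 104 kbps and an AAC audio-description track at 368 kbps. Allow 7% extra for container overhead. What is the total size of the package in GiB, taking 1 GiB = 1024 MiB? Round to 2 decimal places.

13.79 GiB

Audio total: 104 + 368 = 472 kbps = 0.472 Mbps.
wedding highlight reel: 38.472 Mbps × 1136 s × 1.07 = 46763.5 Mb
feature film: 6.072 Mbps × 8340 s × 1.07 = 54185.3 Mb
dashcam clip: 6.332 Mbps × 2580 s × 1.07 = 17480.1 Mb
Total: 118428.9 Mb = 14803.6 MB.
= 13.79 GiB.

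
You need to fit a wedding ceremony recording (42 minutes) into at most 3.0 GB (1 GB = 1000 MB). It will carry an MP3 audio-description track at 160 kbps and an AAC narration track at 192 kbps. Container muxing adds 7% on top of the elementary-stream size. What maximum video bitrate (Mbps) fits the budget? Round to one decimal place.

Budget: 3.0 GB = 24000.0 Mb.
Stream payload after overhead: 24000.0 / 1.07 = 22429.9 Mb.
42 min = 2520 s
Total bitrate budget: 22429.9 Mb / 2520 s = 8.901 Mbps.
Audio total: 160 + 192 = 352 kbps = 0.352 Mbps.
Video: 8.901 − 0.352 = 8.549 Mbps.

8.5 Mbps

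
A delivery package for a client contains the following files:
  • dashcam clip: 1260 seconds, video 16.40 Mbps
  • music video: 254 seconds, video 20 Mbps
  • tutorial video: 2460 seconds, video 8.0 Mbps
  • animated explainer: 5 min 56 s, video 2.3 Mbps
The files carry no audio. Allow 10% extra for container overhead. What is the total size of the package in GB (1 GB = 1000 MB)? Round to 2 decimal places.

6.36 GB

dashcam clip: 16.400 Mbps × 1260 s × 1.10 = 22730.4 Mb
music video: 20.000 Mbps × 254 s × 1.10 = 5588.0 Mb
tutorial video: 8.000 Mbps × 2460 s × 1.10 = 21648.0 Mb
animated explainer: 2.300 Mbps × 356 s × 1.10 = 900.7 Mb
Total: 50867.1 Mb = 6358.4 MB.
= 6.358 GB.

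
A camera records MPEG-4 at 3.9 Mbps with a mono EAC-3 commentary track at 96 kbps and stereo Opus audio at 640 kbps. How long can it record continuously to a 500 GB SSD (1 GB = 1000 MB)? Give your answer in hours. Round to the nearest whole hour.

Audio total: 96 + 640 = 736 kbps = 0.736 Mbps.
Total bitrate: 3.9 + 0.736 = 4.636 Mbps.
Capacity: 500 GB = 4,000,000 Mb.
Recording time: 4,000,000 / 4.636 = 862,813 s ≈ 240 hours.

240 hours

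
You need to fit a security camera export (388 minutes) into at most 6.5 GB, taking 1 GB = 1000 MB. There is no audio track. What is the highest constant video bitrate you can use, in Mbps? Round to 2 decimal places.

Budget: 6.5 GB = 52000.0 Mb.
388 min = 23280 s
Total bitrate budget: 52000.0 Mb / 23280 s = 2.234 Mbps.

2.23 Mbps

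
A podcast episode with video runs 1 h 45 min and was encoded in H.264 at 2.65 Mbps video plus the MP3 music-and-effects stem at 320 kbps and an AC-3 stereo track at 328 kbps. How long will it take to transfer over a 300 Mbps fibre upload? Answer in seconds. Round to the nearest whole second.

1 h 45 min = 105 min = 6300 s
Audio total: 320 + 328 = 648 kbps = 0.648 Mbps.
Total bitrate: 3.298 Mbps.
File: 3.298 Mbps × 6300 s = 20777.4 Mb.
At 300 Mbps: 20777.4 / 300 = 69.3 s ≈ 69.3 seconds.

69 seconds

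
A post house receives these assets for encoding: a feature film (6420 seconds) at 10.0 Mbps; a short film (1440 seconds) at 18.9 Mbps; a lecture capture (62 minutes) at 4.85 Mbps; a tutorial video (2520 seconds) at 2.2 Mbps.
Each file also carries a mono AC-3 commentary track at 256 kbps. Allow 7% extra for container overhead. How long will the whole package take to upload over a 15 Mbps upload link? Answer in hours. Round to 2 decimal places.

2.35 hours

Audio: 256 kbps = 0.256 Mbps.
feature film: 10.256 Mbps × 6420 s × 1.07 = 70452.6 Mb
short film: 19.156 Mbps × 1440 s × 1.07 = 29515.6 Mb
lecture capture: 5.106 Mbps × 3720 s × 1.07 = 20323.9 Mb
tutorial video: 2.456 Mbps × 2520 s × 1.07 = 6622.4 Mb
Total: 126914.4 Mb = 15864.3 MB.
At 15 Mbps: 126914.4 / 15 = 8461 s ≈ 2.35 hours.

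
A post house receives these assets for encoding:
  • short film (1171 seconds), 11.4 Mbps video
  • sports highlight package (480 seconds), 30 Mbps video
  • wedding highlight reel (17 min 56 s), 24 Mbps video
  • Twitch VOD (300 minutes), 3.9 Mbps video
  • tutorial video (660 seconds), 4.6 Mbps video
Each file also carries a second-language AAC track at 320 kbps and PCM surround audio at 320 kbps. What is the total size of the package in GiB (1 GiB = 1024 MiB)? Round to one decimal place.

Audio total: 320 + 320 = 640 kbps = 0.640 Mbps.
short film: 12.040 Mbps × 1171 s = 14098.8 Mb
sports highlight package: 30.640 Mbps × 480 s = 14707.2 Mb
wedding highlight reel: 24.640 Mbps × 1076 s = 26512.6 Mb
Twitch VOD: 4.540 Mbps × 18000 s = 81720.0 Mb
tutorial video: 5.240 Mbps × 660 s = 3458.4 Mb
Total: 140497.1 Mb = 17562.1 MB.
= 16.36 GiB.

16.4 GiB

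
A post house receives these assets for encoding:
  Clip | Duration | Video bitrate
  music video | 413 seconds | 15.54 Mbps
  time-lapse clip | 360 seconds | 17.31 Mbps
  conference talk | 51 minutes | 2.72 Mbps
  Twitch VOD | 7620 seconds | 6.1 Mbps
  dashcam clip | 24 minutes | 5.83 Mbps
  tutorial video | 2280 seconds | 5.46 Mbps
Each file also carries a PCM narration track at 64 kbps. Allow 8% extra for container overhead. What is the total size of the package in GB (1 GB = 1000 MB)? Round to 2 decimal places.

Audio: 64 kbps = 0.064 Mbps.
music video: 15.604 Mbps × 413 s × 1.08 = 6960.0 Mb
time-lapse clip: 17.374 Mbps × 360 s × 1.08 = 6755.0 Mb
conference talk: 2.784 Mbps × 3060 s × 1.08 = 9200.6 Mb
Twitch VOD: 6.164 Mbps × 7620 s × 1.08 = 50727.3 Mb
dashcam clip: 5.894 Mbps × 1440 s × 1.08 = 9166.3 Mb
tutorial video: 5.524 Mbps × 2280 s × 1.08 = 13602.3 Mb
Total: 96411.5 Mb = 12051.4 MB.
= 12.05 GB.

12.05 GB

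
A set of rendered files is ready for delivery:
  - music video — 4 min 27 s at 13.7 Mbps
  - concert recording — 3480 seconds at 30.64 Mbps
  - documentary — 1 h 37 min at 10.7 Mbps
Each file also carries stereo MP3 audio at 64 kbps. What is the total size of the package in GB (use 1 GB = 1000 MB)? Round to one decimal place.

Audio: 64 kbps = 0.064 Mbps.
music video: 13.764 Mbps × 267 s = 3675.0 Mb
concert recording: 30.704 Mbps × 3480 s = 106849.9 Mb
documentary: 10.764 Mbps × 5820 s = 62646.5 Mb
Total: 173171.4 Mb = 21646.4 MB.
= 21.65 GB.

21.6 GB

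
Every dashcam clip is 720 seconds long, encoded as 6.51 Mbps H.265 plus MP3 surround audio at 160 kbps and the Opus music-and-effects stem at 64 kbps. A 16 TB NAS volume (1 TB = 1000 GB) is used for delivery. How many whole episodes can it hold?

26400

Audio total: 160 + 64 = 224 kbps = 0.224 Mbps.
Total bitrate: 6.734 Mbps.
Per item: 6.734 Mbps × 720 s = 4,848 Mb = 606.1 MB.
Capacity: 16 TB = 128,000,000 Mb; 26400.03 items → 26400 complete.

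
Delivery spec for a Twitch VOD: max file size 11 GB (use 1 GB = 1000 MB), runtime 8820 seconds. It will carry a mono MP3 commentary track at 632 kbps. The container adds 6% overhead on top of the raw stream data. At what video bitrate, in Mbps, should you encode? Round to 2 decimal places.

8.78 Mbps

Budget: 11 GB = 88000.0 Mb.
Stream payload after overhead: 88000.0 / 1.06 = 83018.9 Mb.
Total bitrate budget: 83018.9 Mb / 8820 s = 9.413 Mbps.
Audio: 632 kbps = 0.632 Mbps.
Video: 9.413 − 0.632 = 8.781 Mbps.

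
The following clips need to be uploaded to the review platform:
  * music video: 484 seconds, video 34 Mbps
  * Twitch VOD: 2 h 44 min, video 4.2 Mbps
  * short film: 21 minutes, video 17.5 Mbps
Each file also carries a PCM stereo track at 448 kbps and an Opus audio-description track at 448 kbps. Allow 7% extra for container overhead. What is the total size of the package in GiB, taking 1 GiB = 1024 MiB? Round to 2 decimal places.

11.24 GiB

Audio total: 448 + 448 = 896 kbps = 0.896 Mbps.
music video: 34.896 Mbps × 484 s × 1.07 = 18071.9 Mb
Twitch VOD: 5.096 Mbps × 9840 s × 1.07 = 53654.8 Mb
short film: 18.396 Mbps × 1260 s × 1.07 = 24801.5 Mb
Total: 96528.2 Mb = 12066.0 MB.
= 11.24 GiB.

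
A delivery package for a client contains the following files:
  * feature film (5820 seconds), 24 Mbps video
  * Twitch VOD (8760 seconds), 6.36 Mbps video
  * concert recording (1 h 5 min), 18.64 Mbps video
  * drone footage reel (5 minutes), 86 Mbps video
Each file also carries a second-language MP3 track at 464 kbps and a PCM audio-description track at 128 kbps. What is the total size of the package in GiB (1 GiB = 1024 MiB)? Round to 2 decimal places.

Audio total: 464 + 128 = 592 kbps = 0.592 Mbps.
feature film: 24.592 Mbps × 5820 s = 143125.4 Mb
Twitch VOD: 6.952 Mbps × 8760 s = 60899.5 Mb
concert recording: 19.232 Mbps × 3900 s = 75004.8 Mb
drone footage reel: 86.592 Mbps × 300 s = 25977.6 Mb
Total: 305007.4 Mb = 38125.9 MB.
= 35.51 GiB.

35.51 GiB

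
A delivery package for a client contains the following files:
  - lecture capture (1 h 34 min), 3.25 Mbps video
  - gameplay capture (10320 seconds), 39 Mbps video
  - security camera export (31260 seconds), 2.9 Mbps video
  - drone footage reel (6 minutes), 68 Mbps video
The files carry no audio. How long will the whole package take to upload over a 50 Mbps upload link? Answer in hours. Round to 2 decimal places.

2.98 hours

lecture capture: 3.250 Mbps × 5640 s = 18330.0 Mb
gameplay capture: 39.000 Mbps × 10320 s = 402480.0 Mb
security camera export: 2.900 Mbps × 31260 s = 90654.0 Mb
drone footage reel: 68.000 Mbps × 360 s = 24480.0 Mb
Total: 535944.0 Mb = 66993.0 MB.
At 50 Mbps: 535944.0 / 50 = 10719 s ≈ 2.98 hours.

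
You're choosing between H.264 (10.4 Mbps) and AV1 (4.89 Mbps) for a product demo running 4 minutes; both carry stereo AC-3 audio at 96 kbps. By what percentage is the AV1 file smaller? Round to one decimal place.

4 min = 240 s
Audio: 96 kbps = 0.096 Mbps.
H.264: 10.496 Mbps × 240 s = 2519.0 Mb = 314.880 MB.
AV1: 4.986 Mbps × 240 s = 1196.6 Mb = 149.580 MB.
Reduction: (1 − 149.580/314.880) × 100 = 52.50%.

52.5%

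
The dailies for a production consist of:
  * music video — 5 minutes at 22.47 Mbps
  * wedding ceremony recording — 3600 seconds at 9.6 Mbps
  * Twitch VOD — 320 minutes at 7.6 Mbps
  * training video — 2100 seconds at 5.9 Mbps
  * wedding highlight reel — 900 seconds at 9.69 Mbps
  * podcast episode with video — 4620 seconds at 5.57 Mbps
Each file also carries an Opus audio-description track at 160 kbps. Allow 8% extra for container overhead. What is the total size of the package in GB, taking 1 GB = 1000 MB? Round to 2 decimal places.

32.26 GB

Audio: 160 kbps = 0.160 Mbps.
music video: 22.630 Mbps × 300 s × 1.08 = 7332.1 Mb
wedding ceremony recording: 9.760 Mbps × 3600 s × 1.08 = 37946.9 Mb
Twitch VOD: 7.760 Mbps × 19200 s × 1.08 = 160911.4 Mb
training video: 6.060 Mbps × 2100 s × 1.08 = 13744.1 Mb
wedding highlight reel: 9.850 Mbps × 900 s × 1.08 = 9574.2 Mb
podcast episode with video: 5.730 Mbps × 4620 s × 1.08 = 28590.4 Mb
Total: 258099.0 Mb = 32262.4 MB.
= 32.26 GB.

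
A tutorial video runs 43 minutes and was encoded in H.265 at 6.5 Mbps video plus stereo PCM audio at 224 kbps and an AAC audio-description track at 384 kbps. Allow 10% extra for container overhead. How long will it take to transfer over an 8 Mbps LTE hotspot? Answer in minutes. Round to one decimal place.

42.0 minutes

43 min = 2580 s
Audio total: 224 + 384 = 608 kbps = 0.608 Mbps.
Total bitrate: 7.108 Mbps.
File: 7.108 Mbps × 2580 s = 18338.6 Mb.
With 10% container overhead: ×1.10. → 20172.5 Mb.
At 8 Mbps: 20172.5 / 8 = 2521.6 s ≈ 42 minutes.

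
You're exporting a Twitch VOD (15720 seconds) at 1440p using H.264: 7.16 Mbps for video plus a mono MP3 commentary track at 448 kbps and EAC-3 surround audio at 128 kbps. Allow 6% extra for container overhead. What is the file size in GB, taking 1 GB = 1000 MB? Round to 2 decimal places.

Audio total: 448 + 128 = 576 kbps = 0.576 Mbps.
Total bitrate: 7.16 + 0.576 = 7.736 Mbps.
Stream data: 7.736 Mbps × 15720 s = 121609.9 Mb.
With 6% container overhead: ×1.06.
128,907 Mb ÷ 8 = 16,113 MB → 16.11 GB.

16.11 GB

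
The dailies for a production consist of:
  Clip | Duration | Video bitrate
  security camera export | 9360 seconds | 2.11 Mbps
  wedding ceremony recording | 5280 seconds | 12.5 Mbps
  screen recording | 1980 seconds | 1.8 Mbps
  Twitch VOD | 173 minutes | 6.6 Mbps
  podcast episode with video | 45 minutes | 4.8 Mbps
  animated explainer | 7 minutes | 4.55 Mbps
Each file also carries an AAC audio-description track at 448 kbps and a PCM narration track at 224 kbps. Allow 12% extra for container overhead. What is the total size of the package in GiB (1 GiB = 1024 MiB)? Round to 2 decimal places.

25.16 GiB

Audio total: 448 + 224 = 672 kbps = 0.672 Mbps.
security camera export: 2.782 Mbps × 9360 s × 1.12 = 29164.3 Mb
wedding ceremony recording: 13.172 Mbps × 5280 s × 1.12 = 77893.9 Mb
screen recording: 2.472 Mbps × 1980 s × 1.12 = 5481.9 Mb
Twitch VOD: 7.272 Mbps × 10380 s × 1.12 = 84541.4 Mb
podcast episode with video: 5.472 Mbps × 2700 s × 1.12 = 16547.3 Mb
animated explainer: 5.222 Mbps × 420 s × 1.12 = 2456.4 Mb
Total: 216085.2 Mb = 27010.7 MB.
= 25.16 GiB.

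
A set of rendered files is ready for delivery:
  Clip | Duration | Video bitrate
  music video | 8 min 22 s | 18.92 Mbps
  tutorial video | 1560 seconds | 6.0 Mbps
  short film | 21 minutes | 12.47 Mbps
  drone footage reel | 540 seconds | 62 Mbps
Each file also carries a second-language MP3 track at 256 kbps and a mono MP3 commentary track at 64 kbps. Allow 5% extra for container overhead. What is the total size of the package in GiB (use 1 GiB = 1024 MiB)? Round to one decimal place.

8.5 GiB

Audio total: 256 + 64 = 320 kbps = 0.320 Mbps.
music video: 19.240 Mbps × 502 s × 1.05 = 10141.4 Mb
tutorial video: 6.320 Mbps × 1560 s × 1.05 = 10352.2 Mb
short film: 12.790 Mbps × 1260 s × 1.05 = 16921.2 Mb
drone footage reel: 62.320 Mbps × 540 s × 1.05 = 35335.4 Mb
Total: 72750.2 Mb = 9093.8 MB.
= 8.469 GiB.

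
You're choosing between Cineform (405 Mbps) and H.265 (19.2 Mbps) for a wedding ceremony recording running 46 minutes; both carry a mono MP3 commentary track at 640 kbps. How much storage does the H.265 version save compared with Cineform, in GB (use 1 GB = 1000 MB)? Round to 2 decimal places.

133.10 GB

46 min = 2760 s
Audio: 640 kbps = 0.640 Mbps.
Cineform: 405.640 Mbps × 2760 s = 1119566.4 Mb = 139.946 GB.
H.265: 19.840 Mbps × 2760 s = 54758.4 Mb = 6.845 GB.
Saving: 139.946 − 6.845 = 133.101 GB.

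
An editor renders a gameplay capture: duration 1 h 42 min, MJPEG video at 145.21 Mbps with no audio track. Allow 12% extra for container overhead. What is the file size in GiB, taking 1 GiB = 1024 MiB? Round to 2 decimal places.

115.87 GiB

1 h 42 min = 102 min = 6120 s
Total bitrate: 145.21 Mbps.
Stream data: 145.210 Mbps × 6120 s = 888685.2 Mb.
With 12% container overhead: ×1.12.
995,327 Mb = 124,415,928,000 bytes ÷ 1,073,741,824 = 115.9 GiB.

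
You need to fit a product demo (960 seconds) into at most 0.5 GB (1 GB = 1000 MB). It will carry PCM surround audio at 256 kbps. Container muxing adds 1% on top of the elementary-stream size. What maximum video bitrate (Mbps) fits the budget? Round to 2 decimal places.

Budget: 0.5 GB = 4000.0 Mb.
Stream payload after overhead: 4000.0 / 1.01 = 3960.4 Mb.
Total bitrate budget: 3960.4 Mb / 960 s = 4.125 Mbps.
Audio: 256 kbps = 0.256 Mbps.
Video: 4.125 − 0.256 = 3.869 Mbps.

3.87 Mbps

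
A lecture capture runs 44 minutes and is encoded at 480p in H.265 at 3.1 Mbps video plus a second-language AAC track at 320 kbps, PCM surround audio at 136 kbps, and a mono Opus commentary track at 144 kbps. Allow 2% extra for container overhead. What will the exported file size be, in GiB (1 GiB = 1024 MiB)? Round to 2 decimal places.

44 min = 2640 s
Audio total: 320 + 136 + 144 = 600 kbps = 0.600 Mbps.
Total bitrate: 3.1 + 0.600 = 3.700 Mbps.
Stream data: 3.700 Mbps × 2640 s = 9768.0 Mb.
With 2% container overhead: ×1.02.
9,963 Mb = 1,245,420,000 bytes ÷ 1,073,741,824 = 1.160 GiB.

1.16 GiB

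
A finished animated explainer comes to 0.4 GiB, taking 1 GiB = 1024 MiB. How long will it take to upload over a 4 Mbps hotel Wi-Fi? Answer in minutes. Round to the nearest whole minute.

File: 0.4 GiB = 3436.0 Mb.
At 4 Mbps: 3436.0 / 4 = 859.0 s ≈ 14.3 minutes.

14 minutes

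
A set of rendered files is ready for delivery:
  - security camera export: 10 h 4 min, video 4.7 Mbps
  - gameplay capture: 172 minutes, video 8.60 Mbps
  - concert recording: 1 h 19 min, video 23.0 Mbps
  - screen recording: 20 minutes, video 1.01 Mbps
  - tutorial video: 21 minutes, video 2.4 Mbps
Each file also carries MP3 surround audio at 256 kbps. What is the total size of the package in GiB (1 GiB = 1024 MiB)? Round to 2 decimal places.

44.95 GiB

Audio: 256 kbps = 0.256 Mbps.
security camera export: 4.956 Mbps × 36240 s = 179605.4 Mb
gameplay capture: 8.856 Mbps × 10320 s = 91393.9 Mb
concert recording: 23.256 Mbps × 4740 s = 110233.4 Mb
screen recording: 1.266 Mbps × 1200 s = 1519.2 Mb
tutorial video: 2.656 Mbps × 1260 s = 3346.6 Mb
Total: 386098.6 Mb = 48262.3 MB.
= 44.95 GiB.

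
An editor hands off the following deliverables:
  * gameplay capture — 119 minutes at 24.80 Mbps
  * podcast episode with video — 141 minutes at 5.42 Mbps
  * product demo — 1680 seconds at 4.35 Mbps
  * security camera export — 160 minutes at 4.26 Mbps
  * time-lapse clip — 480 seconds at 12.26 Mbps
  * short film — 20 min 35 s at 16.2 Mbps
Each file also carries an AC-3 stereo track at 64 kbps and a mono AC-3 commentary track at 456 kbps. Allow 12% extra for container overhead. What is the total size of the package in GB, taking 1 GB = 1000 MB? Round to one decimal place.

Audio total: 64 + 456 = 520 kbps = 0.520 Mbps.
gameplay capture: 25.320 Mbps × 7140 s × 1.12 = 202479.0 Mb
podcast episode with video: 5.940 Mbps × 8460 s × 1.12 = 56282.7 Mb
product demo: 4.870 Mbps × 1680 s × 1.12 = 9163.4 Mb
security camera export: 4.780 Mbps × 9600 s × 1.12 = 51394.6 Mb
time-lapse clip: 12.780 Mbps × 480 s × 1.12 = 6870.5 Mb
short film: 16.720 Mbps × 1235 s × 1.12 = 23127.1 Mb
Total: 349317.2 Mb = 43664.7 MB.
= 43.66 GB.

43.7 GB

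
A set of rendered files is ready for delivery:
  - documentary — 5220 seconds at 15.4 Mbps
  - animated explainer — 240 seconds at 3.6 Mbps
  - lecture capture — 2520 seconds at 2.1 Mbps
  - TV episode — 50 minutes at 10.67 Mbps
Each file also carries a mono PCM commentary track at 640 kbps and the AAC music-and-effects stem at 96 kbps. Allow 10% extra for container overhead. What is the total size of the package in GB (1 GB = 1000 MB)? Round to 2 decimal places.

17.41 GB

Audio total: 640 + 96 = 736 kbps = 0.736 Mbps.
documentary: 16.136 Mbps × 5220 s × 1.10 = 92652.9 Mb
animated explainer: 4.336 Mbps × 240 s × 1.10 = 1144.7 Mb
lecture capture: 2.836 Mbps × 2520 s × 1.10 = 7861.4 Mb
TV episode: 11.406 Mbps × 3000 s × 1.10 = 37639.8 Mb
Total: 139298.8 Mb = 17412.4 MB.
= 17.41 GB.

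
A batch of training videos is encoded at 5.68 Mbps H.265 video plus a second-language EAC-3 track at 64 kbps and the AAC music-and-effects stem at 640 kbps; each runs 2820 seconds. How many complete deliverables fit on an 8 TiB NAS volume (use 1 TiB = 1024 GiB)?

3908

Audio total: 64 + 640 = 704 kbps = 0.704 Mbps.
Total bitrate: 6.384 Mbps.
Per item: 6.384 Mbps × 2820 s = 18,003 Mb = 2,250 MB.
Capacity: 8 TiB = 70,368,744 Mb; 3908.75 items → 3908 complete.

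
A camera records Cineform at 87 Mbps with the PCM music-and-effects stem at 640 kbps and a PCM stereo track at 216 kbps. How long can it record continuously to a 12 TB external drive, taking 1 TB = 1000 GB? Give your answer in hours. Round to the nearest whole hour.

304 hours

Audio total: 640 + 216 = 856 kbps = 0.856 Mbps.
Total bitrate: 87 + 0.856 = 87.856 Mbps.
Capacity: 12 TB = 96,000,000 Mb.
Recording time: 96,000,000 / 87.856 = 1,092,697 s ≈ 304 hours.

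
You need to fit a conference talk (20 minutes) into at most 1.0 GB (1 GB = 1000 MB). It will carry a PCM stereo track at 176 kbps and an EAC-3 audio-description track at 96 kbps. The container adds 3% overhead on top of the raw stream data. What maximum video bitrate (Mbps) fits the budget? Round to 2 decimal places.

6.20 Mbps

Budget: 1.0 GB = 8000.0 Mb.
Stream payload after overhead: 8000.0 / 1.03 = 7767.0 Mb.
20 min = 1200 s
Total bitrate budget: 7767.0 Mb / 1200 s = 6.472 Mbps.
Audio total: 176 + 96 = 272 kbps = 0.272 Mbps.
Video: 6.472 − 0.272 = 6.200 Mbps.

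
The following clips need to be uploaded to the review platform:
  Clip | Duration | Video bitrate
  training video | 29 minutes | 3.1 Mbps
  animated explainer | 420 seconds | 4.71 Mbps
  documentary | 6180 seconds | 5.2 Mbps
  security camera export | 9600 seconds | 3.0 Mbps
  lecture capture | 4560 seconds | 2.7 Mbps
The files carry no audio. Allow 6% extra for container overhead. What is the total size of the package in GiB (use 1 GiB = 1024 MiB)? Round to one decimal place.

training video: 3.100 Mbps × 1740 s × 1.06 = 5717.6 Mb
animated explainer: 4.710 Mbps × 420 s × 1.06 = 2096.9 Mb
documentary: 5.200 Mbps × 6180 s × 1.06 = 34064.2 Mb
security camera export: 3.000 Mbps × 9600 s × 1.06 = 30528.0 Mb
lecture capture: 2.700 Mbps × 4560 s × 1.06 = 13050.7 Mb
Total: 85457.4 Mb = 10682.2 MB.
= 9.949 GiB.

9.9 GiB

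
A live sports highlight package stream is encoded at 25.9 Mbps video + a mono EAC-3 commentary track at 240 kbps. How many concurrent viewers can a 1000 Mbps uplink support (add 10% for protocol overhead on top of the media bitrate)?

Audio: 240 kbps = 0.240 Mbps.
Per-viewer media rate: 26.140 Mbps.
On the wire with 10% overhead: 28.754 Mbps.
1000 Mbps = 1,000 Mbps; 1,000 / 28.754 = 34.78 → 34 viewers.

34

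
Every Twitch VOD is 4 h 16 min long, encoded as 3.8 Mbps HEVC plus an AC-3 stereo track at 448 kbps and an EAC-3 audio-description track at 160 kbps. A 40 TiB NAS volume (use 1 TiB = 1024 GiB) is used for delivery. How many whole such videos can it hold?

5196

4 h 16 min = 256 min = 15360 s
Audio total: 448 + 160 = 608 kbps = 0.608 Mbps.
Total bitrate: 4.408 Mbps.
Per item: 4.408 Mbps × 15360 s = 67,707 Mb = 8,463 MB.
Capacity: 40 TiB = 351,843,721 Mb; 5196.57 items → 5196 complete.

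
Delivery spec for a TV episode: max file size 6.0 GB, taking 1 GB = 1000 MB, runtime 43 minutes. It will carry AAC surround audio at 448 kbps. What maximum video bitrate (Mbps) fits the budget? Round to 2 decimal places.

18.16 Mbps

Budget: 6.0 GB = 48000.0 Mb.
43 min = 2580 s
Total bitrate budget: 48000.0 Mb / 2580 s = 18.605 Mbps.
Audio: 448 kbps = 0.448 Mbps.
Video: 18.605 − 0.448 = 18.157 Mbps.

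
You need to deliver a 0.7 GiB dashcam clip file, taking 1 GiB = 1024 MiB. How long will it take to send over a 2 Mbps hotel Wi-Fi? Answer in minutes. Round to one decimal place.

50.1 minutes

File: 0.7 GiB = 6013.0 Mb.
At 2 Mbps: 6013.0 / 2 = 3006.5 s ≈ 50.1 minutes.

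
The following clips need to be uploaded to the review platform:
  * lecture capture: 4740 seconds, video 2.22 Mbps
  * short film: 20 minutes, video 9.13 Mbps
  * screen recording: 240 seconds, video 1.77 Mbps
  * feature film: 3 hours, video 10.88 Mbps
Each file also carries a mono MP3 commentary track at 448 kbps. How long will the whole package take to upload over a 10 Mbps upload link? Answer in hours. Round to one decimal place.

4.1 hours

Audio: 448 kbps = 0.448 Mbps.
lecture capture: 2.668 Mbps × 4740 s = 12646.3 Mb
short film: 9.578 Mbps × 1200 s = 11493.6 Mb
screen recording: 2.218 Mbps × 240 s = 532.3 Mb
feature film: 11.328 Mbps × 10800 s = 122342.4 Mb
Total: 147014.6 Mb = 18376.8 MB.
At 10 Mbps: 147014.6 / 10 = 14701 s ≈ 4.08 hours.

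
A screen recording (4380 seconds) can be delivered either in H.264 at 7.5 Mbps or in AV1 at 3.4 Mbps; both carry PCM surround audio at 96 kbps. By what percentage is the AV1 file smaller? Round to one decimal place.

Audio: 96 kbps = 0.096 Mbps.
H.264: 7.596 Mbps × 4380 s = 33270.5 Mb = 3.873 GiB.
AV1: 3.496 Mbps × 4380 s = 15312.5 Mb = 1.783 GiB.
Reduction: (1 − 1.783/3.873) × 100 = 53.98%.

54.0%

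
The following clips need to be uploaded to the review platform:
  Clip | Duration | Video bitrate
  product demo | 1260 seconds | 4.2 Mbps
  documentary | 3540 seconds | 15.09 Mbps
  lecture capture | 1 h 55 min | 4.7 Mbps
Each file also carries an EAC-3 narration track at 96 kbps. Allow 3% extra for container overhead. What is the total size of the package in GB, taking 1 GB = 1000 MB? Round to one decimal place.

11.9 GB

Audio: 96 kbps = 0.096 Mbps.
product demo: 4.296 Mbps × 1260 s × 1.03 = 5575.3 Mb
documentary: 15.186 Mbps × 3540 s × 1.03 = 55371.2 Mb
lecture capture: 4.796 Mbps × 6900 s × 1.03 = 34085.2 Mb
Total: 95031.7 Mb = 11879.0 MB.
= 11.88 GB.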